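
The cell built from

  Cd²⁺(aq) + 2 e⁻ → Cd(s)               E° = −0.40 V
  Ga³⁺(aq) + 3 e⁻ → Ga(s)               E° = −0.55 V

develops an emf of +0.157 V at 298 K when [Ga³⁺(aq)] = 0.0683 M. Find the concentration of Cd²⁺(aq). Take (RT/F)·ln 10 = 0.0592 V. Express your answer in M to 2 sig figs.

0.29 M

With Cd²⁺/Cd at the cathode and Ga³⁺/Ga at the anode, E°cell = −0.40 − (−0.55) = +0.15 V (n = 6).
Rearranging E = E° − (0.0592/n)·log Q gives log Q = 6(+0.15 − (+0.157))/0.0592 = −0.709.
For 3 Cd²⁺(aq) + 2 Ga(s) → 3 Cd(s) + 2 Ga³⁺(aq), the reaction quotient is Q = [Ga³⁺(aq)]^2 / [Cd²⁺(aq)]^3.
Substituting the known concentrations and solving, log [Cd²⁺(aq)] = −0.541 and [Cd²⁺(aq)] = 0.29 M.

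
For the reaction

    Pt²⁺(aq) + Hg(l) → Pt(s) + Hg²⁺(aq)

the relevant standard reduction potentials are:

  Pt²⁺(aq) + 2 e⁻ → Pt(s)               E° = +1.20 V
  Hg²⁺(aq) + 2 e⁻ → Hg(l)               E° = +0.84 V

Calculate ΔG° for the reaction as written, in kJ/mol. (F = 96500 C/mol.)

−69.5 kJ/mol

In the reaction as written Pt²⁺(aq) is reduced, so the Pt²⁺/Pt couple is the cathode and Hg²⁺/Hg is the anode.
E°cell = +1.20 − (+0.84) = +0.36 V; balancing electrons gives n = 2.
ΔG° = −nFE°cell = −(2)(96500)(+0.36) J/mol = −69.5 kJ/mol.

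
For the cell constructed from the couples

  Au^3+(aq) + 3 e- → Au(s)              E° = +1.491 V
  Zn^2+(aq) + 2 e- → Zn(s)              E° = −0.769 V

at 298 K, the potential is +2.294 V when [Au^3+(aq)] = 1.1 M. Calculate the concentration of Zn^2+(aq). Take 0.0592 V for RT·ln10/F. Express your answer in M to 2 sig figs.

0.076 M

The Au³⁺/Au couple has the larger reduction potential, so it is the cathode: E°cell = +1.491 − (−0.769) = +2.260 V and n = 6.
Since E = E° − (0.0592/n)·log Q, log Q = n(E° − E)/0.0592 = −3.446.
Balancing electrons gives 2 Au^3+(aq) + 3 Zn(s) → 2 Au(s) + 3 Zn^2+(aq); thus Q = [Zn^2+(aq)]^3 / [Au^3+(aq)]^2.
Solving for the unknown gives log [Zn^2+(aq)] = −1.121, so [Zn^2+(aq)] ≈ 0.076 M.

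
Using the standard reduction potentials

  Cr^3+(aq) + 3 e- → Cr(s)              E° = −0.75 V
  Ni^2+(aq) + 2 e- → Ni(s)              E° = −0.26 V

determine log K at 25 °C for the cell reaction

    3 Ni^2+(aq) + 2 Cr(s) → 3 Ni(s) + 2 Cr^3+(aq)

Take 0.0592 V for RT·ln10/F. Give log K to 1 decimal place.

log K = 49.7

The Ni²⁺/Ni couple is reduced (cathode); E°cell = −0.26 − (−0.75) = +0.49 V with n = 6.
At equilibrium E = 0, so log K = nE°cell / 0.0592 = (6)(+0.49) / 0.0592 = 49.7.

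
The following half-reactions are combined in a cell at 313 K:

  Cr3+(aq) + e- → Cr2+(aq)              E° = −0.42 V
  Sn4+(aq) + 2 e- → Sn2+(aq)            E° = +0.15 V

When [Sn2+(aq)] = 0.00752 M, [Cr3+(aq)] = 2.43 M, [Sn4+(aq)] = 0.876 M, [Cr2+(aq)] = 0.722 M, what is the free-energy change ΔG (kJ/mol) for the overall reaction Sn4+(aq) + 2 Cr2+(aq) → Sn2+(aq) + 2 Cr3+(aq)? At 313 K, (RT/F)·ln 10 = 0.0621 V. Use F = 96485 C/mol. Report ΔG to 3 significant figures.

The standard cell potential is +0.15 − (−0.42) = +0.57 V, with n = 2 electrons in the balanced equation.
Here Q = ([Sn2+(aq)]·[Cr3+(aq)]^2) / ([Sn4+(aq)]·[Cr2+(aq)]^2) = 0.0972 (log Q = −1.012), giving E = +0.57 − (0.0621/2)·(−1.012) = +0.6014 V.
Then ΔG = −nFE = −2 × 96485 × +0.6014 J/mol = −116 kJ/mol.

−116 kJ/mol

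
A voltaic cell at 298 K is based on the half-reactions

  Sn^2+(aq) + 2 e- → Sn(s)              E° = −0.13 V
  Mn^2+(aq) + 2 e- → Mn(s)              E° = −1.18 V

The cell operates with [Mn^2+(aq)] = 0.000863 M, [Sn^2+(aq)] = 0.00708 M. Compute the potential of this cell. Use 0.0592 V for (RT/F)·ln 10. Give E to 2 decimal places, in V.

Sn²⁺/Sn is reduced (cathode, E° = −0.13 V) and Mn²⁺/Mn is oxidized (anode).
E°cell = E°cat − E°an = −0.13 − (−1.18) = +1.05 V; n = 2.
The balanced reaction is Sn^2+(aq) + Mn(s) → Sn(s) + Mn^2+(aq), so Q = [Mn^2+(aq)] / [Sn^2+(aq)] = 0.122 and log Q = −0.914.
By the Nernst equation, E = +1.05 − (0.0592/2)·(−0.914) = +1.08 V.

+1.08 V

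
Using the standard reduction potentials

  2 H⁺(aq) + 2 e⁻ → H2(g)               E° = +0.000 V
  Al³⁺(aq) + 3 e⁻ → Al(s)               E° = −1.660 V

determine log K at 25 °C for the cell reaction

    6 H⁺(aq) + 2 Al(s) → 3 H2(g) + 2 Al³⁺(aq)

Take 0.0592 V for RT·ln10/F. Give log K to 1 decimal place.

log K = 168.2

The 2H⁺/H₂ couple is reduced (cathode); E°cell = +0.000 − (−1.660) = +1.660 V with n = 6.
At equilibrium E = 0, so log K = nE°cell / 0.0592 = (6)(+1.660) / 0.0592 = 168.2.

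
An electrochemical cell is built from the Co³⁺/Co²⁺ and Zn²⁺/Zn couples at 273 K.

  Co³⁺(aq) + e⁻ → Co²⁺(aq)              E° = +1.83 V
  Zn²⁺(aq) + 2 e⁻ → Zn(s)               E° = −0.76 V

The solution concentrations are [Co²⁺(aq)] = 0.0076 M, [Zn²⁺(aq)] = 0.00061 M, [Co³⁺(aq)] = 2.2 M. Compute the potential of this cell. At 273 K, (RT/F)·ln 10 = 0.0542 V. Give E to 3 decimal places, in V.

The Co³⁺/Co²⁺ couple has the more positive E°, so it is the cathode; Zn²⁺/Zn is the anode.
E°cell = +1.83 − (−0.76) = +2.59 V, with n = 2 electrons transferred.
For the overall reaction 2 Co³⁺(aq) + Zn(s) → 2 Co²⁺(aq) + Zn²⁺(aq), Q = ([Co²⁺(aq)]^2·[Zn²⁺(aq)]) / [Co³⁺(aq)]^2 = 7.28×10^−9, giving log Q = −8.138.
Applying E = E° − (RT ln10/nF)·log Q gives +2.59 − (0.0542/2)(−8.138) = +2.811 V.

+2.811 V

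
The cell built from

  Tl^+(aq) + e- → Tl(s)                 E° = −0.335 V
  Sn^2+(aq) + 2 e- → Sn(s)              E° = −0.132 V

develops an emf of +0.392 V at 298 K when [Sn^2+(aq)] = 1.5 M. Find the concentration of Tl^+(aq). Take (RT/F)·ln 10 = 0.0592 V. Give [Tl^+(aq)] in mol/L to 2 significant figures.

With Sn²⁺/Sn at the cathode and Tl⁺/Tl at the anode, E°cell = −0.132 − (−0.335) = +0.203 V (n = 2).
Since E = E° − (0.0592/n)·log Q, log Q = n(E° − E)/0.0592 = −6.385.
For Sn^2+(aq) + 2 Tl(s) → Sn(s) + 2 Tl^+(aq), the reaction quotient is Q = [Tl^+(aq)]^2 / [Sn^2+(aq)].
Substituting the known concentrations and solving, log [Tl^+(aq)] = −3.104 and [Tl^+(aq)] = 0.00079 M.

0.00079 M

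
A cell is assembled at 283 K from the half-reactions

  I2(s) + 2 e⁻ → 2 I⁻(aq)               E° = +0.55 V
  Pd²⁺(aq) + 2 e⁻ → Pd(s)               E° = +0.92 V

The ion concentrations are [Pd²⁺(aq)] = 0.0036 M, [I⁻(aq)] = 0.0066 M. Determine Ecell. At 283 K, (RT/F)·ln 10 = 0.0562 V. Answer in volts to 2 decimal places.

+0.18 V

Pd²⁺/Pd is reduced (cathode, E° = +0.92 V) and I₂/I⁻ is oxidized (anode).
The standard potential is +0.92 − (+0.55) = +0.37 V and the balanced reaction transfers n = 2 electrons.
For the overall reaction Pd²⁺(aq) + 2 I⁻(aq) → Pd(s) + I2(s), Q = 1 / ([Pd²⁺(aq)]·[I⁻(aq)]^2) = 6.38×10^6, giving log Q = 6.805.
E = E° − (0.0562/n)·log Q = +0.37 − (0.0562/2)(6.805) = +0.18 V.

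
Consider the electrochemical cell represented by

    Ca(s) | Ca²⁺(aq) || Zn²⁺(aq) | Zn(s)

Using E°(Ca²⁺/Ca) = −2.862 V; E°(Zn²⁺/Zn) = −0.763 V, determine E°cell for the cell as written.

+2.099 V

By convention the left-hand electrode in cell notation is the anode (oxidation) and the right-hand electrode is the cathode (reduction).
E°cell = E°(right) − E°(left) = −0.763 − (−2.862) = +2.099 V.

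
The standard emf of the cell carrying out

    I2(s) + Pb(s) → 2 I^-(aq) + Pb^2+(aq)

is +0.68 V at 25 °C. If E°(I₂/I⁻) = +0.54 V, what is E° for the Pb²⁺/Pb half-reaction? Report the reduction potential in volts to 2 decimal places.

In the reaction as written the I₂/I⁻ couple is reduced (cathode) and Pb²⁺/Pb is oxidized (anode), so E°cell = E°(I₂/I⁻) − E°(Pb²⁺/Pb).
E°(Pb²⁺/Pb) = E°(cathode) − E°cell = +0.54 − (+0.68) = −0.14 V.

−0.14 V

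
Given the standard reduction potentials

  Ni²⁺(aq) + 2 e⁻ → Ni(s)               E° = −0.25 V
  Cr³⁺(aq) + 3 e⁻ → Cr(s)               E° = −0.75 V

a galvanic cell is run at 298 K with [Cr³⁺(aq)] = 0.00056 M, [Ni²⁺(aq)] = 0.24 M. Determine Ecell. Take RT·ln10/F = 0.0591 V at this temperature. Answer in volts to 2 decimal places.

Ni²⁺/Ni is reduced (cathode, E° = −0.25 V) and Cr³⁺/Cr is oxidized (anode).
E°cell = E°cat − E°an = −0.25 − (−0.75) = +0.50 V; n = 6.
Balancing gives 3 Ni²⁺(aq) + 2 Cr(s) → 3 Ni(s) + 2 Cr³⁺(aq); hence Q = [Cr³⁺(aq)]^2 / [Ni²⁺(aq)]^3 = 2.27×10^−5 (log Q = −4.644).
E = E° − (0.0591/n)·log Q = +0.50 − (0.0591/6)(−4.644) = +0.55 V.

+0.55 V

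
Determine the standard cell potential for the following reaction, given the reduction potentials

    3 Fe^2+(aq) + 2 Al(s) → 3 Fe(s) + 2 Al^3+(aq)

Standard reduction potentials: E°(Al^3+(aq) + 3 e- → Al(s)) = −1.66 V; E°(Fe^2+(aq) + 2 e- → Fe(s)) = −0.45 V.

+1.21 V

In the reaction as written, Fe^2+(aq) is reduced (cathode) and Al^3+(aq) is produced by oxidation at the anode.
E°cell = E°(cathode) − E°(anode) = −0.45 − (−1.66) = +1.21 V.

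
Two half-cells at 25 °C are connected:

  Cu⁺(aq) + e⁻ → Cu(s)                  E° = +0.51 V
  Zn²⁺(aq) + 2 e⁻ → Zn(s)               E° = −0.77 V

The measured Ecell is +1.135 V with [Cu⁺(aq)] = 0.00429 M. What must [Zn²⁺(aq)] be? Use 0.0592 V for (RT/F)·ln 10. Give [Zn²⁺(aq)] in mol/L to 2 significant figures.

1.5 M

Cu⁺/Cu is the cathode (higher E°); E°cell = +0.51 − (−0.77) = +1.28 V with n = 2.
Rearranging E = E° − (0.0592/n)·log Q gives log Q = 2(+1.28 − (+1.135))/0.0592 = 4.899.
The balanced reaction is 2 Cu⁺(aq) + Zn(s) → 2 Cu(s) + Zn²⁺(aq), so Q = [Zn²⁺(aq)] / [Cu⁺(aq)]^2.
Isolating [Zn²⁺(aq)] in Q = 10^{4.899} yields log [Zn²⁺(aq)] = 0.164, i.e. 1.5 M.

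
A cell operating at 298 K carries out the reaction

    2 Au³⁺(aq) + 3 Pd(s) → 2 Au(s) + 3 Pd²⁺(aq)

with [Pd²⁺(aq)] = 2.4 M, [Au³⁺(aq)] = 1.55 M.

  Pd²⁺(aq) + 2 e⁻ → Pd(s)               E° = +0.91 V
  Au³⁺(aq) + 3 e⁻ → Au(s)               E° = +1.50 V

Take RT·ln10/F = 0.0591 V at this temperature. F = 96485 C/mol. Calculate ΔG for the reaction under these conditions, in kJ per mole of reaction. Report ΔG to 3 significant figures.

E°cell = +1.50 − (+0.91) = +0.59 V; the balanced reaction transfers n = 6 electrons.
Q = [Pd²⁺(aq)]^3 / [Au³⁺(aq)]^2 = 5.75, so log Q = 0.760 and E = +0.59 − (0.0591/6)(0.760) = +0.5825 V.
ΔG = −nFE = −(6)(96485)(+0.5825) J/mol = −337 kJ/mol.

−337 kJ/mol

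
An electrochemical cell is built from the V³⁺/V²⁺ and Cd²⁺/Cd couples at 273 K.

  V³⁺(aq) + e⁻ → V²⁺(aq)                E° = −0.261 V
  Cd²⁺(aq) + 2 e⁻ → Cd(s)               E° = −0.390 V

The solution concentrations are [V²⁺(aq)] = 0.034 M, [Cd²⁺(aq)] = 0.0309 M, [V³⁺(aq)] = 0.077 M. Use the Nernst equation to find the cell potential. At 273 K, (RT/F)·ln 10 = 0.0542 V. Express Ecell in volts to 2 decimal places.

+0.19 V

Since E°(V³⁺/V²⁺) > E°(Cd²⁺/Cd), V³⁺/V²⁺ serves as the cathode.
The standard potential is −0.261 − (−0.390) = +0.129 V and the balanced reaction transfers n = 2 electrons.
Balancing gives 2 V³⁺(aq) + Cd(s) → 2 V²⁺(aq) + Cd²⁺(aq); hence Q = ([V²⁺(aq)]^2·[Cd²⁺(aq)]) / [V³⁺(aq)]^2 = 0.00602 (log Q = −2.220).
By the Nernst equation, E = +0.129 − (0.0542/2)·(−2.220) = +0.19 V.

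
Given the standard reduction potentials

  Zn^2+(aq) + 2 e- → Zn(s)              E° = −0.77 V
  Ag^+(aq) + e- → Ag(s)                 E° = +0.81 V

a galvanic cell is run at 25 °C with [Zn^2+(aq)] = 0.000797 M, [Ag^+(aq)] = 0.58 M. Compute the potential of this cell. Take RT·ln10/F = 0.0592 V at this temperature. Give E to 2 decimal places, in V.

+1.66 V

The Ag⁺/Ag couple has the more positive E°, so it is the cathode; Zn²⁺/Zn is the anode.
E°cell = +0.81 − (−0.77) = +1.58 V, with n = 2 electrons transferred.
Balancing gives 2 Ag^+(aq) + Zn(s) → 2 Ag(s) + Zn^2+(aq); hence Q = [Zn^2+(aq)] / [Ag^+(aq)]^2 = 0.00237 (log Q = −2.625).
By the Nernst equation, E = +1.58 − (0.0592/2)·(−2.625) = +1.66 V.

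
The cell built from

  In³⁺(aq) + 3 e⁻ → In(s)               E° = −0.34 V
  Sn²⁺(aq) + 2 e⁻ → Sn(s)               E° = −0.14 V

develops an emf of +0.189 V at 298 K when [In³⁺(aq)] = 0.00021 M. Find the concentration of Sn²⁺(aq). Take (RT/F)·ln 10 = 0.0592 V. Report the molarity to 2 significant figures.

0.0015 M

Sn²⁺/Sn is the cathode (higher E°); E°cell = −0.14 − (−0.34) = +0.20 V with n = 6.
Rearranging E = E° − (0.0592/n)·log Q gives log Q = 6(+0.20 − (+0.189))/0.0592 = 1.115.
Balancing electrons gives 3 Sn²⁺(aq) + 2 In(s) → 3 Sn(s) + 2 In³⁺(aq); thus Q = [In³⁺(aq)]^2 / [Sn²⁺(aq)]^3.
Isolating [Sn²⁺(aq)] in Q = 10^{1.115} yields log [Sn²⁺(aq)] = −2.824, i.e. 0.0015 M.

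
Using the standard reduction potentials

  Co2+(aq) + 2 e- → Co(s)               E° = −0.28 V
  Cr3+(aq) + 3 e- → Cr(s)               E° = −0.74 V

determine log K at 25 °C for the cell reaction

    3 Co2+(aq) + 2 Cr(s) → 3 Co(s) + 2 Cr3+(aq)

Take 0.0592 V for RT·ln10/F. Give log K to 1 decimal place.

The Co²⁺/Co couple is reduced (cathode); E°cell = −0.28 − (−0.74) = +0.46 V with n = 6.
At equilibrium E = 0, so log K = nE°cell / 0.0592 = (6)(+0.46) / 0.0592 = 46.6.

log K = 46.6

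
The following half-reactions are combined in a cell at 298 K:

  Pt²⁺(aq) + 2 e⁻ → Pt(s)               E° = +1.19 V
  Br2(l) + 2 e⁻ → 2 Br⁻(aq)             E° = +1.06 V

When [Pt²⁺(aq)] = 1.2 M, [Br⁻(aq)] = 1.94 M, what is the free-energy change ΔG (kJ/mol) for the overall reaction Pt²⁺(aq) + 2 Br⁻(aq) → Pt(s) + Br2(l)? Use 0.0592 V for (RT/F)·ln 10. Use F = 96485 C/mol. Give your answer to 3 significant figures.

With Pt²⁺/Pt reduced at the cathode, E°cell = +1.19 − (+1.06) = +0.13 V and n = 2.
The reaction quotient is 1 / ([Pt²⁺(aq)]·[Br⁻(aq)]^2) = 0.221; by Nernst, E = +0.13 − (0.0592/2)(−0.655) = +0.1494 V.
Finally ΔG = −nFE = −(2)(96485 C/mol)(+0.1494 V) = −28.8 kJ/mol.

−28.8 kJ/mol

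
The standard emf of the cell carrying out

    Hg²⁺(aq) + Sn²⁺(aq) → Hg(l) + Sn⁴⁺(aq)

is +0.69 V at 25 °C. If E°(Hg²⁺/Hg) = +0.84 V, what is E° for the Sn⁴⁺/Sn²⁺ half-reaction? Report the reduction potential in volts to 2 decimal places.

+0.15 V

In the reaction as written the Hg²⁺/Hg couple is reduced (cathode) and Sn⁴⁺/Sn²⁺ is oxidized (anode), so E°cell = E°(Hg²⁺/Hg) − E°(Sn⁴⁺/Sn²⁺).
E°(Sn⁴⁺/Sn²⁺) = E°(cathode) − E°cell = +0.84 − (+0.69) = +0.15 V.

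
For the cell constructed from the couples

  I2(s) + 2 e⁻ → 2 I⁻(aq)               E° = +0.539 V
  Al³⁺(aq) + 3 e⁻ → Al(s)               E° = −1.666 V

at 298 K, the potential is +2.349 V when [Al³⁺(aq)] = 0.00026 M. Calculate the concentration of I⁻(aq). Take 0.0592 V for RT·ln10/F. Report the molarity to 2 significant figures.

0.058 M

With I₂/I⁻ at the cathode and Al³⁺/Al at the anode, E°cell = +0.539 − (−1.666) = +2.205 V (n = 6).
Since E = E° − (0.0592/n)·log Q, log Q = n(E° − E)/0.0592 = −14.595.
The balanced reaction is 3 I2(s) + 2 Al(s) → 6 I⁻(aq) + 2 Al³⁺(aq), so Q = [I⁻(aq)]^6·[Al³⁺(aq)]^2.
Isolating [I⁻(aq)] in Q = 10^{−14.595} yields log [I⁻(aq)] = −1.237, i.e. 0.058 M.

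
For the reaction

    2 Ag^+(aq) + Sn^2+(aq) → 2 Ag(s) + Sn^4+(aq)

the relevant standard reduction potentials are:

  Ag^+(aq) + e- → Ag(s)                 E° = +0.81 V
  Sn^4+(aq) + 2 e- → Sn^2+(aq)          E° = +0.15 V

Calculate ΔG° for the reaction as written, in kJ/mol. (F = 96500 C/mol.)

In the reaction as written Ag^+(aq) is reduced, so the Ag⁺/Ag couple is the cathode and Sn⁴⁺/Sn²⁺ is the anode.
E°cell = +0.81 − (+0.15) = +0.66 V; balancing electrons gives n = 2.
ΔG° = −nFE°cell = −(2)(96500)(+0.66) J/mol = −127 kJ/mol.

−127 kJ/mol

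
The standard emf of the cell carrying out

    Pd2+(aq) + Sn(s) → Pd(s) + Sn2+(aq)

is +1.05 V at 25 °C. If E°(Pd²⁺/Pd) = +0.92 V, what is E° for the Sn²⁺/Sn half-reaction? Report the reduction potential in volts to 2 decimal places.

−0.13 V

In the reaction as written the Pd²⁺/Pd couple is reduced (cathode) and Sn²⁺/Sn is oxidized (anode), so E°cell = E°(Pd²⁺/Pd) − E°(Sn²⁺/Sn).
E°(Sn²⁺/Sn) = E°(cathode) − E°cell = +0.92 − (+1.05) = −0.13 V.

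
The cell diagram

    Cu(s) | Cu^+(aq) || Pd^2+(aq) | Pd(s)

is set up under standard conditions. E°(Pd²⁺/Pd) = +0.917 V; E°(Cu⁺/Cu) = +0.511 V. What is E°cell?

+0.406 V

By convention the left-hand electrode in cell notation is the anode (oxidation) and the right-hand electrode is the cathode (reduction).
E°cell = E°(right) − E°(left) = +0.917 − (+0.511) = +0.406 V.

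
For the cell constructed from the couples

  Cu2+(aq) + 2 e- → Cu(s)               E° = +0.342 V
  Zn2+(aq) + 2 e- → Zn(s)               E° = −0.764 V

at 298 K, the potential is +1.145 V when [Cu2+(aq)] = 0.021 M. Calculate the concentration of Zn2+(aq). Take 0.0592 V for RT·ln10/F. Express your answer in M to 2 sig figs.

With Cu²⁺/Cu at the cathode and Zn²⁺/Zn at the anode, E°cell = +0.342 − (−0.764) = +1.106 V (n = 2).
Rearranging E = E° − (0.0592/n)·log Q gives log Q = 2(+1.106 − (+1.145))/0.0592 = −1.318.
For Cu2+(aq) + Zn(s) → Cu(s) + Zn2+(aq), the reaction quotient is Q = [Zn2+(aq)] / [Cu2+(aq)].
Solving for the unknown gives log [Zn2+(aq)] = −2.996, so [Zn2+(aq)] ≈ 0.0010 M.

0.0010 M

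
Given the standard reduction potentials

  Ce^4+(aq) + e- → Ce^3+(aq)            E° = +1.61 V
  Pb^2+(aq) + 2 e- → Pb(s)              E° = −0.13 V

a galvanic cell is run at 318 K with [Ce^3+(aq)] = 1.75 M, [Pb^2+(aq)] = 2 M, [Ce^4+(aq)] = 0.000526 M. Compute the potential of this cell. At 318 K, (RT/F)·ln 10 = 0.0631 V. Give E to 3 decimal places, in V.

+1.508 V

The Ce⁴⁺/Ce³⁺ couple has the more positive E°, so it is the cathode; Pb²⁺/Pb is the anode.
E°cell = +1.61 − (−0.13) = +1.74 V, with n = 2 electrons transferred.
The balanced reaction is 2 Ce^4+(aq) + Pb(s) → 2 Ce^3+(aq) + Pb^2+(aq), so Q = ([Ce^3+(aq)]^2·[Pb^2+(aq)]) / [Ce^4+(aq)]^2 = 2.21×10^7 and log Q = 7.345.
Applying E = E° − (RT ln10/nF)·log Q gives +1.74 − (0.0631/2)(7.345) = +1.508 V.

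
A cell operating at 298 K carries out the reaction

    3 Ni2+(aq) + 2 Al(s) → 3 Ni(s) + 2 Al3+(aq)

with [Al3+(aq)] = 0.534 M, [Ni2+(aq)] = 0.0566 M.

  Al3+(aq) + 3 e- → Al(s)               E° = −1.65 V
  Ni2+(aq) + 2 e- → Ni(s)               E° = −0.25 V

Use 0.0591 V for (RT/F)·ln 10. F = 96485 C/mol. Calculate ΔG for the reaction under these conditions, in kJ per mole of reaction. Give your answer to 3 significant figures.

−792 kJ/mol

E°cell = −0.25 − (−1.65) = +1.40 V; the balanced reaction transfers n = 6 electrons.
Here Q = [Al3+(aq)]^2 / [Ni2+(aq)]^3 = 1.57×10^3 (log Q = 3.197), giving E = +1.40 − (0.0591/6)·(3.197) = +1.3685 V.
Finally ΔG = −nFE = −(6)(96485 C/mol)(+1.3685 V) = −792 kJ/mol.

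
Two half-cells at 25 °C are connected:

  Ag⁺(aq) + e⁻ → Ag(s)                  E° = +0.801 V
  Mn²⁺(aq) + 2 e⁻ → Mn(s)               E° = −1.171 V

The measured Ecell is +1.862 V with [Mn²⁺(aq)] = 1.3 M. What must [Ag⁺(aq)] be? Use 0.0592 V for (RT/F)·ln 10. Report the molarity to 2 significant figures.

0.016 M

Ag⁺/Ag is the cathode (higher E°); E°cell = +0.801 − (−1.171) = +1.972 V with n = 2.
Rearranging E = E° − (0.0592/n)·log Q gives log Q = 2(+1.972 − (+1.862))/0.0592 = 3.716.
The balanced reaction is 2 Ag⁺(aq) + Mn(s) → 2 Ag(s) + Mn²⁺(aq), so Q = [Mn²⁺(aq)] / [Ag⁺(aq)]^2.
Isolating [Ag⁺(aq)] in Q = 10^{3.716} yields log [Ag⁺(aq)] = −1.801, i.e. 0.016 M.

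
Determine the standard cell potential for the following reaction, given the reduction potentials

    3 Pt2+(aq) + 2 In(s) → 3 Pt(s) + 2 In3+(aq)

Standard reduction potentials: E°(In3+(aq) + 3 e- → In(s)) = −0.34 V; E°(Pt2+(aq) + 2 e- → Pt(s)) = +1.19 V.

In the reaction as written, Pt2+(aq) is reduced (cathode) and In3+(aq) is produced by oxidation at the anode.
E°cell = E°(cathode) − E°(anode) = +1.19 − (−0.34) = +1.53 V.

+1.53 V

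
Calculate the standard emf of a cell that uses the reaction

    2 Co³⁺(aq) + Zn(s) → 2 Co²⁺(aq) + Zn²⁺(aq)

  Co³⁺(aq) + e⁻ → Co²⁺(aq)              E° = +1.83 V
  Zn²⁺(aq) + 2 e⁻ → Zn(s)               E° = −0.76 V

Co³⁺(aq) gains electrons, so the Co³⁺/Co²⁺ couple is the cathode; the Zn²⁺/Zn couple is the anode.
E°cell = E°(cathode) − E°(anode) = +1.83 − (−0.76) = +2.59 V.

+2.59 V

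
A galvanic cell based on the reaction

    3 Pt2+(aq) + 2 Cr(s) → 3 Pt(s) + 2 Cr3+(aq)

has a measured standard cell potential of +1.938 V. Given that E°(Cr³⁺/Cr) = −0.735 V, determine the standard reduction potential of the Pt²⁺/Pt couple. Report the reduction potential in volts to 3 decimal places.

In the reaction as written the Pt²⁺/Pt couple is reduced (cathode) and Cr³⁺/Cr is oxidized (anode), so E°cell = E°(Pt²⁺/Pt) − E°(Cr³⁺/Cr).
E°(Pt²⁺/Pt) = E°cell + E°(anode) = +1.938 + (−0.735) = +1.203 V.

+1.203 V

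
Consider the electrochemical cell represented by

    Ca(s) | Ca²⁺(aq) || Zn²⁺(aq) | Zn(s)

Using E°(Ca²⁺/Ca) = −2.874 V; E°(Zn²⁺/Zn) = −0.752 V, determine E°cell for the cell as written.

By convention the left-hand electrode in cell notation is the anode (oxidation) and the right-hand electrode is the cathode (reduction).
E°cell = E°(right) − E°(left) = −0.752 − (−2.874) = +2.122 V.

+2.122 V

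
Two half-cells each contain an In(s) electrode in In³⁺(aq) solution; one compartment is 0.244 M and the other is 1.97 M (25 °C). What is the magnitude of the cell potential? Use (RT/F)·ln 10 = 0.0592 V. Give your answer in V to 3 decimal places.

0.018 V

For a concentration cell E°cell = 0, since both electrodes use the same couple.
The compartment with the higher In³⁺(aq) concentration (1.97 M) acts as the cathode; ions are reduced there and produced at the dilute (0.244 M) anode.
With n = 3, Ecell = −(0.0592/3)·log([dilute]/[conc]) = −(0.0592/3)·log(0.244/1.97) = +0.018 V.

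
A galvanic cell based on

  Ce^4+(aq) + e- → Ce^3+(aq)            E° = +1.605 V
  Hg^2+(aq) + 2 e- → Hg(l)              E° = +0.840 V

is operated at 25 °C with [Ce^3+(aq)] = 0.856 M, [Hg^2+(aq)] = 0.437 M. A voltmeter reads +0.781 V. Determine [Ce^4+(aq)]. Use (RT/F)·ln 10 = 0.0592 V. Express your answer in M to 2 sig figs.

Ce⁴⁺/Ce³⁺ is the cathode (higher E°); E°cell = +1.605 − (+0.840) = +0.765 V with n = 2.
From the Nernst equation, log Q = n(E° − E)/0.0592 = 2·(+0.765 − (+0.781))/0.0592 = −0.541.
For 2 Ce^4+(aq) + Hg(l) → 2 Ce^3+(aq) + Hg^2+(aq), the reaction quotient is Q = ([Ce^3+(aq)]^2·[Hg^2+(aq)]) / [Ce^4+(aq)]^2.
Solving for the unknown gives log [Ce^4+(aq)] = 0.023, so [Ce^4+(aq)] ≈ 1.1 M.

1.1 M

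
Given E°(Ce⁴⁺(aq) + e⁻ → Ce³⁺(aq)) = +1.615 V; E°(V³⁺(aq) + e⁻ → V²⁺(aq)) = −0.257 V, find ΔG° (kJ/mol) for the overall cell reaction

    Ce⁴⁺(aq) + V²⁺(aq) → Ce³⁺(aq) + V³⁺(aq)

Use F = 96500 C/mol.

In the reaction as written Ce⁴⁺(aq) is reduced, so the Ce⁴⁺/Ce³⁺ couple is the cathode and V³⁺/V²⁺ is the anode.
E°cell = +1.615 − (−0.257) = +1.872 V; balancing electrons gives n = 1.
ΔG° = −nFE°cell = −(1)(96500)(+1.872) J/mol = −181 kJ/mol.

−181 kJ/mol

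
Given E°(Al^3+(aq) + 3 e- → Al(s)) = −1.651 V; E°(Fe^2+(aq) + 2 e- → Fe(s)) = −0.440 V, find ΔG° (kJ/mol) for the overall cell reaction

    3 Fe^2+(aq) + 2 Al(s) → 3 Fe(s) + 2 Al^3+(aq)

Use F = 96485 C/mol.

−701 kJ/mol

In the reaction as written Fe^2+(aq) is reduced, so the Fe²⁺/Fe couple is the cathode and Al³⁺/Al is the anode.
E°cell = −0.440 − (−1.651) = +1.211 V; balancing electrons gives n = 6.
ΔG° = −nFE°cell = −(6)(96485)(+1.211) J/mol = −701 kJ/mol.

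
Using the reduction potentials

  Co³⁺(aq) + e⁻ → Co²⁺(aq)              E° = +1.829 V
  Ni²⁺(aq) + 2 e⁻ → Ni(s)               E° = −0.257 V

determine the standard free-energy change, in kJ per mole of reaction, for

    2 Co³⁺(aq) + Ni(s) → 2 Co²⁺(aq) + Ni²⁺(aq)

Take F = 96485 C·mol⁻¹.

In the reaction as written Co³⁺(aq) is reduced, so the Co³⁺/Co²⁺ couple is the cathode and Ni²⁺/Ni is the anode.
E°cell = +1.829 − (−0.257) = +2.086 V; balancing electrons gives n = 2.
ΔG° = −nFE°cell = −(2)(96485)(+2.086) J/mol = −403 kJ/mol.

−403 kJ/mol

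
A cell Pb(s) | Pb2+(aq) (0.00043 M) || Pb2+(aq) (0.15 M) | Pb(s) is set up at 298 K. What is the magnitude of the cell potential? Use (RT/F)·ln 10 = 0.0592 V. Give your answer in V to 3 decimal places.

0.075 V

For a concentration cell E°cell = 0, since both electrodes use the same couple.
The compartment with the higher Pb2+(aq) concentration (0.15 M) acts as the cathode; ions are reduced there and produced at the dilute (0.00043 M) anode.
With n = 2, Ecell = −(0.0592/2)·log([dilute]/[conc]) = −(0.0592/2)·log(0.00043/0.15) = +0.075 V.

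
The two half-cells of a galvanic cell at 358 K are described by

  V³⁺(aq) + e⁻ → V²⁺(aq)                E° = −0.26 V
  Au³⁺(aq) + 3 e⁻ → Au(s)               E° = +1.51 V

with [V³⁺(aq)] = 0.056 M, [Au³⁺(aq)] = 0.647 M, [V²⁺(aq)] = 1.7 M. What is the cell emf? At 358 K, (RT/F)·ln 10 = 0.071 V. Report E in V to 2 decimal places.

+1.87 V

Since E°(Au³⁺/Au) > E°(V³⁺/V²⁺), Au³⁺/Au serves as the cathode.
E°cell = E°cat − E°an = +1.51 − (−0.26) = +1.77 V; n = 3.
The balanced reaction is Au³⁺(aq) + 3 V²⁺(aq) → Au(s) + 3 V³⁺(aq), so Q = [V³⁺(aq)]^3 / ([Au³⁺(aq)]·[V²⁺(aq)]^3) = 5.52×10^−5 and log Q = −4.258.
E = E° − (0.071/n)·log Q = +1.77 − (0.071/3)(−4.258) = +1.87 V.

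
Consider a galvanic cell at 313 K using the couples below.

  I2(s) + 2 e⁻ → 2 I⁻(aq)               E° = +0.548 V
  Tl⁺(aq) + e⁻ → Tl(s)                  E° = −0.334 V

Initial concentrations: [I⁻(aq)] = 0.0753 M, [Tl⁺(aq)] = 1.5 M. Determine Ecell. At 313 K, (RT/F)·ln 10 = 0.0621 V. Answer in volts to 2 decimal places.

The I₂/I⁻ couple has the more positive E°, so it is the cathode; Tl⁺/Tl is the anode.
The standard potential is +0.548 − (−0.334) = +0.882 V and the balanced reaction transfers n = 2 electrons.
For the overall reaction I2(s) + 2 Tl(s) → 2 I⁻(aq) + 2 Tl⁺(aq), Q = [I⁻(aq)]^2·[Tl⁺(aq)]^2 = 0.0128, giving log Q = −1.894.
E = E° − (0.0621/n)·log Q = +0.882 − (0.0621/2)(−1.894) = +0.94 V.

+0.94 V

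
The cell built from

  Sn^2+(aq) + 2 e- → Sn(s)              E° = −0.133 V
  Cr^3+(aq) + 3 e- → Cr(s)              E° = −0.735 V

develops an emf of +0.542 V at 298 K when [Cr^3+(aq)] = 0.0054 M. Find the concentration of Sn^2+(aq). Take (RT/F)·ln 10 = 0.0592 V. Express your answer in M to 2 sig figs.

0.00029 M

With Sn²⁺/Sn at the cathode and Cr³⁺/Cr at the anode, E°cell = −0.133 − (−0.735) = +0.602 V (n = 6).
Rearranging E = E° − (0.0592/n)·log Q gives log Q = 6(+0.602 − (+0.542))/0.0592 = 6.081.
The balanced reaction is 3 Sn^2+(aq) + 2 Cr(s) → 3 Sn(s) + 2 Cr^3+(aq), so Q = [Cr^3+(aq)]^2 / [Sn^2+(aq)]^3.
Isolating [Sn^2+(aq)] in Q = 10^{6.081} yields log [Sn^2+(aq)] = −3.539, i.e. 0.00029 M.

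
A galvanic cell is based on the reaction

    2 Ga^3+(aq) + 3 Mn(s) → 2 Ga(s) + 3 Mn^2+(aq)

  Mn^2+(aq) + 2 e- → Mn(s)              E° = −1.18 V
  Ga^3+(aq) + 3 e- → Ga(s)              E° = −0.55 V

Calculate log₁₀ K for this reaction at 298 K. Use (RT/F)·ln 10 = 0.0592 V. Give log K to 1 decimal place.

The Ga³⁺/Ga couple is reduced (cathode); E°cell = −0.55 − (−1.18) = +0.63 V with n = 6.
At equilibrium E = 0, so log K = nE°cell / 0.0592 = (6)(+0.63) / 0.0592 = 63.9.

log K = 63.9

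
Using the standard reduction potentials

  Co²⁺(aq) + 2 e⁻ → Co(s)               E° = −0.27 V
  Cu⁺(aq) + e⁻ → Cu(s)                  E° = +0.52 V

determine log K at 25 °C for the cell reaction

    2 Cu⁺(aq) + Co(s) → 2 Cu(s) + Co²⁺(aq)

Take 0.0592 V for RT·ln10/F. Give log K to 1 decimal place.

log K = 26.7

The Cu⁺/Cu couple is reduced (cathode); E°cell = +0.52 − (−0.27) = +0.79 V with n = 2.
At equilibrium E = 0, so log K = nE°cell / 0.0592 = (2)(+0.79) / 0.0592 = 26.7.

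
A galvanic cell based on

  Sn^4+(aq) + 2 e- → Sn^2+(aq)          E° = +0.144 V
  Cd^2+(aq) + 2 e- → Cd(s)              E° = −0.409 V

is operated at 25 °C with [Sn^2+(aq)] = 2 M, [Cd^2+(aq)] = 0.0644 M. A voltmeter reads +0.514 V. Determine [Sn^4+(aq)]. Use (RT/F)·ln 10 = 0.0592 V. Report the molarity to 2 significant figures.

The Sn⁴⁺/Sn²⁺ couple has the larger reduction potential, so it is the cathode: E°cell = +0.144 − (−0.409) = +0.553 V and n = 2.
From the Nernst equation, log Q = n(E° − E)/0.0592 = 2·(+0.553 − (+0.514))/0.0592 = 1.318.
The balanced reaction is Sn^4+(aq) + Cd(s) → Sn^2+(aq) + Cd^2+(aq), so Q = ([Sn^2+(aq)]·[Cd^2+(aq)]) / [Sn^4+(aq)].
Substituting the known concentrations and solving, log [Sn^4+(aq)] = −2.208 and [Sn^4+(aq)] = 0.0062 M.

0.0062 M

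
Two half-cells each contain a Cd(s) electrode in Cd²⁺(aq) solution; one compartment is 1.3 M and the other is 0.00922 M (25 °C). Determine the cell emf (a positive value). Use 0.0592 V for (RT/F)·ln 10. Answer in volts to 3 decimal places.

For a concentration cell E°cell = 0, since both electrodes use the same couple.
The compartment with the higher Cd²⁺(aq) concentration (1.3 M) acts as the cathode; ions are reduced there and produced at the dilute (0.00922 M) anode.
With n = 2, Ecell = −(0.0592/2)·log([dilute]/[conc]) = −(0.0592/2)·log(0.00922/1.3) = +0.064 V.

0.064 V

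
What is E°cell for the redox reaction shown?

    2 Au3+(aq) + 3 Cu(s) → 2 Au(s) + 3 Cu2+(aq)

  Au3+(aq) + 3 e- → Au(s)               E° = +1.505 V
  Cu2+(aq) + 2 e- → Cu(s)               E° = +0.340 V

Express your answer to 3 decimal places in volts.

+1.165 V

In the reaction as written, Au3+(aq) is reduced (cathode) and Cu2+(aq) is produced by oxidation at the anode.
E°cell = E°(cathode) − E°(anode) = +1.505 − (+0.340) = +1.165 V.
The positive value indicates the reaction is spontaneous as written.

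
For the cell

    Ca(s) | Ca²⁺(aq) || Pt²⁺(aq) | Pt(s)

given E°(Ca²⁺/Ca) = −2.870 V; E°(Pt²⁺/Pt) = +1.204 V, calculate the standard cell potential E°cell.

By convention the left-hand electrode in cell notation is the anode (oxidation) and the right-hand electrode is the cathode (reduction).
E°cell = E°(right) − E°(left) = +1.204 − (−2.870) = +4.074 V.

+4.074 V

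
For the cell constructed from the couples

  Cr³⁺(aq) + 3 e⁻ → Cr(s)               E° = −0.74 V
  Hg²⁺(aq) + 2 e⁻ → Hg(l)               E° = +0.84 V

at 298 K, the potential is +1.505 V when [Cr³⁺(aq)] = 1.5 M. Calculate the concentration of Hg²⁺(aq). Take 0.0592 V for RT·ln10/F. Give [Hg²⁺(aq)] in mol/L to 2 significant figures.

The Hg²⁺/Hg couple has the larger reduction potential, so it is the cathode: E°cell = +0.84 − (−0.74) = +1.58 V and n = 6.
Since E = E° − (0.0592/n)·log Q, log Q = n(E° − E)/0.0592 = 7.601.
The balanced reaction is 3 Hg²⁺(aq) + 2 Cr(s) → 3 Hg(l) + 2 Cr³⁺(aq), so Q = [Cr³⁺(aq)]^2 / [Hg²⁺(aq)]^3.
Solving for the unknown gives log [Hg²⁺(aq)] = −2.416, so [Hg²⁺(aq)] ≈ 0.0038 M.

0.0038 M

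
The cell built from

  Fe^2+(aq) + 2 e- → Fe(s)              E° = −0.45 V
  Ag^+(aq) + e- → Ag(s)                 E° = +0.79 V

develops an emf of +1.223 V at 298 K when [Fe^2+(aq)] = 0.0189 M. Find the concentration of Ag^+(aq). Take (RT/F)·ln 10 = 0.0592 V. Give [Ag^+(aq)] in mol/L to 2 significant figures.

0.071 M

The Ag⁺/Ag couple has the larger reduction potential, so it is the cathode: E°cell = +0.79 − (−0.45) = +1.24 V and n = 2.
From the Nernst equation, log Q = n(E° − E)/0.0592 = 2·(+1.24 − (+1.223))/0.0592 = 0.574.
For 2 Ag^+(aq) + Fe(s) → 2 Ag(s) + Fe^2+(aq), the reaction quotient is Q = [Fe^2+(aq)] / [Ag^+(aq)]^2.
Solving for the unknown gives log [Ag^+(aq)] = −1.149, so [Ag^+(aq)] ≈ 0.071 M.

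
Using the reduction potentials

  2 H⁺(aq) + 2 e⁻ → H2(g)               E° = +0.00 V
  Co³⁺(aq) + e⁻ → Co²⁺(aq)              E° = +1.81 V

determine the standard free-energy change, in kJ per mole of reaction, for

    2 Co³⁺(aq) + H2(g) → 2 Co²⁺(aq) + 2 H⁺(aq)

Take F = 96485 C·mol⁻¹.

In the reaction as written Co³⁺(aq) is reduced, so the Co³⁺/Co²⁺ couple is the cathode and 2H⁺/H₂ is the anode.
E°cell = +1.81 − (+0.00) = +1.81 V; balancing electrons gives n = 2.
ΔG° = −nFE°cell = −(2)(96485)(+1.81) J/mol = −349 kJ/mol.

−349 kJ/mol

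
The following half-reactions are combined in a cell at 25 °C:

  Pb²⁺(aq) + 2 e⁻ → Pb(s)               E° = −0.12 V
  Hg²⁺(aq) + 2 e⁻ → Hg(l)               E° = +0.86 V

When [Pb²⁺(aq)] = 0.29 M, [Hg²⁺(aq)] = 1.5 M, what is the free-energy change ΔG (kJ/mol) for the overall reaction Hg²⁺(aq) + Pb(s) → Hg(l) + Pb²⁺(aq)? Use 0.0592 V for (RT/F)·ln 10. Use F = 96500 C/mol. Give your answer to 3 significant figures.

−193 kJ/mol

E°cell = +0.86 − (−0.12) = +0.98 V; the balanced reaction transfers n = 2 electrons.
The reaction quotient is [Pb²⁺(aq)] / [Hg²⁺(aq)] = 0.193; by Nernst, E = +0.98 − (0.0592/2)(−0.714) = +1.0011 V.
ΔG = −nFE = −(2)(96500)(+1.0011) J/mol = −193 kJ/mol.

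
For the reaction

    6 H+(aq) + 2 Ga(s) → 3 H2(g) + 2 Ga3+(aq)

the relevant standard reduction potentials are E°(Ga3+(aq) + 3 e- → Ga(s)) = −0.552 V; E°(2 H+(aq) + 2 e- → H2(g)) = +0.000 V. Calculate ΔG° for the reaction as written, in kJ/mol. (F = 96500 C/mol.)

−320 kJ/mol

In the reaction as written H+(aq) is reduced, so the 2H⁺/H₂ couple is the cathode and Ga³⁺/Ga is the anode.
E°cell = +0.000 − (−0.552) = +0.552 V; balancing electrons gives n = 6.
ΔG° = −nFE°cell = −(6)(96500)(+0.552) J/mol = −320 kJ/mol.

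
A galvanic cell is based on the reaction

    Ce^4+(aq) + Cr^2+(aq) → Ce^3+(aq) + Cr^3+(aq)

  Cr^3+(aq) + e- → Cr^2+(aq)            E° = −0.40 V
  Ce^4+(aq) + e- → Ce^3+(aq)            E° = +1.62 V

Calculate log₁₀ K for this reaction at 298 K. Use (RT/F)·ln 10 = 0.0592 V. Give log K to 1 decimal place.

The Ce⁴⁺/Ce³⁺ couple is reduced (cathode); E°cell = +1.62 − (−0.40) = +2.02 V with n = 1.
At equilibrium E = 0, so log K = nE°cell / 0.0592 = (1)(+2.02) / 0.0592 = 34.1.

log K = 34.1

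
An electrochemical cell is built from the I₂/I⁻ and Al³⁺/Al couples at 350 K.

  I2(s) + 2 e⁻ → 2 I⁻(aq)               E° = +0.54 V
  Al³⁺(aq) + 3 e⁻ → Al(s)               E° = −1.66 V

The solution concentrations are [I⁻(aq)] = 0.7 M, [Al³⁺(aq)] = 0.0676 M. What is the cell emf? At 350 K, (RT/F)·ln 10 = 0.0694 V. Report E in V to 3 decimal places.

+2.238 V

I₂/I⁻ is reduced (cathode, E° = +0.54 V) and Al³⁺/Al is oxidized (anode).
The standard potential is +0.54 − (−1.66) = +2.20 V and the balanced reaction transfers n = 6 electrons.
For the overall reaction 3 I2(s) + 2 Al(s) → 6 I⁻(aq) + 2 Al³⁺(aq), Q = [I⁻(aq)]^6·[Al³⁺(aq)]^2 = 0.000538, giving log Q = −3.270.
E = E° − (0.0694/n)·log Q = +2.20 − (0.0694/6)(−3.270) = +2.238 V.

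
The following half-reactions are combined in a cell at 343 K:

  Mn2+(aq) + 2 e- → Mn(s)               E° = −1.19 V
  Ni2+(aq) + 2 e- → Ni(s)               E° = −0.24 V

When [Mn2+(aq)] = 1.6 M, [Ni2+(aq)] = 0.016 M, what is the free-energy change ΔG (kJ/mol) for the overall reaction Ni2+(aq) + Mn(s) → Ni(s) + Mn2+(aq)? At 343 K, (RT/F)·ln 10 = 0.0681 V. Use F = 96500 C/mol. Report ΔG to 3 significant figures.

−170 kJ/mol

The standard cell potential is −0.24 − (−1.19) = +0.95 V, with n = 2 electrons in the balanced equation.
Q = [Mn2+(aq)] / [Ni2+(aq)] = 100, so log Q = 2.000 and E = +0.95 − (0.0681/2)(2.000) = +0.8819 V.
Finally ΔG = −nFE = −(2)(96500 C/mol)(+0.8819 V) = −170 kJ/mol.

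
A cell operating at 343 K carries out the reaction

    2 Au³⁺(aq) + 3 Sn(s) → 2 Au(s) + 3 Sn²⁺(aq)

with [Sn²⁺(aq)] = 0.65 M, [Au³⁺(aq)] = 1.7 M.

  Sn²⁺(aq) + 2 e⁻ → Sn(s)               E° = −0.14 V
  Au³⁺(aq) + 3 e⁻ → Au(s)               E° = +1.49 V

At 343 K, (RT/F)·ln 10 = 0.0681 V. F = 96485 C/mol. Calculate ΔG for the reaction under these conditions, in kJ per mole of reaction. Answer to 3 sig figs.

−950 kJ/mol

The standard cell potential is +1.49 − (−0.14) = +1.63 V, with n = 6 electrons in the balanced equation.
Here Q = [Sn²⁺(aq)]^3 / [Au³⁺(aq)]^2 = 0.095 (log Q = −1.022), giving E = +1.63 − (0.0681/6)·(−1.022) = +1.6416 V.
Then ΔG = −nFE = −6 × 96485 × +1.6416 J/mol = −950 kJ/mol.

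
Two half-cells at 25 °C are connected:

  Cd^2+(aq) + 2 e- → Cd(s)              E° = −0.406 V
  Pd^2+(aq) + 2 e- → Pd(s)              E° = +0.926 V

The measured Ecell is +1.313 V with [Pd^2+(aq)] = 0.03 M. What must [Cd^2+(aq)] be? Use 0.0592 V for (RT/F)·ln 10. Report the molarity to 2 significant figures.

0.13 M

With Pd²⁺/Pd at the cathode and Cd²⁺/Cd at the anode, E°cell = +0.926 − (−0.406) = +1.332 V (n = 2).
Since E = E° − (0.0592/n)·log Q, log Q = n(E° − E)/0.0592 = 0.642.
Balancing electrons gives Pd^2+(aq) + Cd(s) → Pd(s) + Cd^2+(aq); thus Q = [Cd^2+(aq)] / [Pd^2+(aq)].
Substituting the known concentrations and solving, log [Cd^2+(aq)] = −0.881 and [Cd^2+(aq)] = 0.13 M.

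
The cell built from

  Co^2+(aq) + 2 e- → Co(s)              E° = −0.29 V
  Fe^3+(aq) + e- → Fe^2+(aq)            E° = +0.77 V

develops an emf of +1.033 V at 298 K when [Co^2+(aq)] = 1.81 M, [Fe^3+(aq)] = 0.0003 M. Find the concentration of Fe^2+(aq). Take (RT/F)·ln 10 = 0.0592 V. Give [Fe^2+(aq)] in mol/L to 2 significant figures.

With Fe³⁺/Fe²⁺ at the cathode and Co²⁺/Co at the anode, E°cell = +0.77 − (−0.29) = +1.06 V (n = 2).
From the Nernst equation, log Q = n(E° − E)/0.0592 = 2·(+1.06 − (+1.033))/0.0592 = 0.912.
Balancing electrons gives 2 Fe^3+(aq) + Co(s) → 2 Fe^2+(aq) + Co^2+(aq); thus Q = ([Fe^2+(aq)]^2·[Co^2+(aq)]) / [Fe^3+(aq)]^2.
Isolating [Fe^2+(aq)] in Q = 10^{0.912} yields log [Fe^2+(aq)] = −3.196, i.e. 0.00064 M.

0.00064 M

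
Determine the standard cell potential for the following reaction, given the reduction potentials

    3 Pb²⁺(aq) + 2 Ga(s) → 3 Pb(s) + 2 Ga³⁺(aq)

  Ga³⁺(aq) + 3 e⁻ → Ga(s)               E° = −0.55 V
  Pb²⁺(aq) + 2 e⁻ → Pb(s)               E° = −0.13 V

+0.42 V

Pb²⁺(aq) gains electrons, so the Pb²⁺/Pb couple is the cathode; the Ga³⁺/Ga couple is the anode.
E°cell = E°(cathode) − E°(anode) = −0.13 − (−0.55) = +0.42 V.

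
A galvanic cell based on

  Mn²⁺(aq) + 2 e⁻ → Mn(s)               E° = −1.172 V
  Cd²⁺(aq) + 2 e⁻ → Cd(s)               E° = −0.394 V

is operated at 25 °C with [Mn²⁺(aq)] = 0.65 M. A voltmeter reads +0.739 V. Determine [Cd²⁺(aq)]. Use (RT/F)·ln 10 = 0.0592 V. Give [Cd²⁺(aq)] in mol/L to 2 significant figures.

0.031 M

With Cd²⁺/Cd at the cathode and Mn²⁺/Mn at the anode, E°cell = −0.394 − (−1.172) = +0.778 V (n = 2).
Since E = E° − (0.0592/n)·log Q, log Q = n(E° − E)/0.0592 = 1.318.
Balancing electrons gives Cd²⁺(aq) + Mn(s) → Cd(s) + Mn²⁺(aq); thus Q = [Mn²⁺(aq)] / [Cd²⁺(aq)].
Isolating [Cd²⁺(aq)] in Q = 10^{1.318} yields log [Cd²⁺(aq)] = −1.505, i.e. 0.031 M.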